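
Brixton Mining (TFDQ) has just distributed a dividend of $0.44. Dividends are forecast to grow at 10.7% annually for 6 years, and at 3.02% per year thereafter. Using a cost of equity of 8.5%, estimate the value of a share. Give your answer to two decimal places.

Two-stage DDM. Project D₁…D_6 at 0.107, terminal growth 0.0302, discount at r = 0.085.
D_1 = 0.4871
D_2 = 0.5392
D_3 = 0.5969
D_4 = 0.6608
D_5 = 0.7315
D_6 = 0.8097
Terminal value at t=6: TV = D_7/(r−g) = 0.8342/(0.085−0.0302) = 15.2223
P₀ = 0.4871/(1+0.085)^1 + 0.5392/(1+0.085)^2 + 0.5969/(1+0.085)^3 + 0.6608/(1+0.085)^4 + 0.7315/(1+0.085)^5 + 0.8097/(1+0.085)^6 + 15.2223/(1+0.085)^6 = 12.1642

$12.16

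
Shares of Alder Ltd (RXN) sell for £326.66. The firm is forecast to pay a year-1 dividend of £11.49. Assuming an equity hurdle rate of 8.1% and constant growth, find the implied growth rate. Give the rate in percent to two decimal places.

From P₀ = D₁/(r − g), the implied growth is g = r − D₁/P₀.
g = 0.081 − 11.49/326.66 = 0.081 − 0.03517 = 0.04583

4.58%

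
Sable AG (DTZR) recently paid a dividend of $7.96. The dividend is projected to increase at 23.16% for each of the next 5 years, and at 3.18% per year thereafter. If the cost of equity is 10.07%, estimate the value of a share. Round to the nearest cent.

Two-stage DDM. Project D₁…D_5 at 0.2316, terminal growth 0.0318, discount at r = 0.1007.
D_1 = 9.8035
D_2 = 12.0740
D_3 = 14.8704
D_4 = 18.3144
D_5 = 22.5560
Terminal value at t=5: TV = D_6/(r−g) = 23.2732/(0.1007−0.0318) = 337.7830
P₀ = 9.8035/(1+0.1007)^1 + 12.0740/(1+0.1007)^2 + 14.8704/(1+0.1007)^3 + 18.3144/(1+0.1007)^4 + 22.5560/(1+0.1007)^5 + 337.7830/(1+0.1007)^5 = 265.5323

$265.53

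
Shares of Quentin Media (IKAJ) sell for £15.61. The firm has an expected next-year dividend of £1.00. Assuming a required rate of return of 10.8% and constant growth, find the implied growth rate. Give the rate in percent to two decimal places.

4.39%

From P₀ = D₁/(r − g), the implied growth is g = r − D₁/P₀.
g = 0.108 − 1.00/15.61 = 0.108 − 0.06406 = 0.04394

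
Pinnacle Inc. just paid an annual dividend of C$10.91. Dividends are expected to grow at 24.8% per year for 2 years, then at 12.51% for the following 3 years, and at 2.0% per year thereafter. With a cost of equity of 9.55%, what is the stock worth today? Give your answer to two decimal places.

Three-stage DDM. Project D₁…D_5; terminal Gordon value at t=5 with g = 0.02; discount at r = 0.0955.
D_1 = 13.6157
D_2 = 16.9924
D_3 = 19.1181
D_4 = 21.5098
D_5 = 24.2007
TV_5 = 24.6847/(0.0955−0.02) = 326.9494
P₀ = Σ Dₜ/(1+r)ᵗ + TV_5/(1+r)^5 = 278.6151

C$278.62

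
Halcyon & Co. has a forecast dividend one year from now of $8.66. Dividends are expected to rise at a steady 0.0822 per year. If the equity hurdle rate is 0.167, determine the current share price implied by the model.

Gordon growth model: P₀ = D₁/(r − g), with D₁ = 8.66 given directly.
P₀ = 8.6600 / (0.167 − 0.0822) = 8.6600 / 0.0848 = 102.1226

$102.12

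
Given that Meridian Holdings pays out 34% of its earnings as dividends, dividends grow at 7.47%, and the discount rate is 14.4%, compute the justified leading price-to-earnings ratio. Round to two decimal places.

Justified leading P/E = b/(r−g) = 0.34/(0.144−0.0747) = 4.9062

4.91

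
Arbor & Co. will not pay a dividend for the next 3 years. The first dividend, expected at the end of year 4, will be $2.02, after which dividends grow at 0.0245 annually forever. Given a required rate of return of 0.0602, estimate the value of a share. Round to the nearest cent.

Deferred-dividend DDM. At t=3 the remaining stream is a growing perpetuity with first payment D_4 = 2.02.
V_3 = D_4/(r−g) = 2.02/(0.0602−0.0245) = 56.5826
P₀ = V_3/(1+r)^3 = 56.5826/(1+0.0602)^3 = 47.4810

$47.48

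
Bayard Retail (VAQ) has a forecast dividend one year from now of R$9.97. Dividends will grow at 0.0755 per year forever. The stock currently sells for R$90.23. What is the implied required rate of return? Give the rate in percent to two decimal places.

Rearranging the constant-growth DDM: r = D₁/P₀ + g.
r = 9.9700 / 90.23 + 0.0755 = 0.11050 + 0.0755 = 0.18600

18.60%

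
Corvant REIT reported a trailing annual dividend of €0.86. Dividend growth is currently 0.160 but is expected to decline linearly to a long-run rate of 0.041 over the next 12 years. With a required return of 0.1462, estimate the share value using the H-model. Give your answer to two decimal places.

H-model: P₀ = D₀[(1+g_L) + H(g_S−g_L)]/(r−g_L), with H = 12/2 = 6.
P₀ = 0.86 × [(1+0.041) + 6×(0.16−0.041)] / (0.1462−0.041)
   = 0.86 × 1.7550 / 0.1052 = 14.3470

€14.35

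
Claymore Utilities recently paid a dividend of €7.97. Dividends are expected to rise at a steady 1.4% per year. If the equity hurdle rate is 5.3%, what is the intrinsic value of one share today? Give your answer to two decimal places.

€207.22

Gordon growth model: P₀ = D₁/(r − g). D₁ = 7.97 × (1 + 0.014) = 8.0816.
P₀ = 8.0816 / (0.053 − 0.014) = 8.0816 / 0.039 = 207.2200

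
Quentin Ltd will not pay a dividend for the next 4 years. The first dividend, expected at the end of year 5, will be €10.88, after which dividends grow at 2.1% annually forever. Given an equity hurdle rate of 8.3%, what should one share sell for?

€127.56

Deferred-dividend DDM. At t=4 the remaining stream is a growing perpetuity with first payment D_5 = 10.88.
V_4 = D_5/(r−g) = 10.88/(0.083−0.021) = 175.4839
P₀ = V_4/(1+r)^4 = 175.4839/(1+0.083)^4 = 127.5626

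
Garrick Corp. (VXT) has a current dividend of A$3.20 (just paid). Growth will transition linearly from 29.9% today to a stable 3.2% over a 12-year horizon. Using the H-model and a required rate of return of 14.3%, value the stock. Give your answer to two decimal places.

H-model: P₀ = D₀[(1+g_L) + H(g_S−g_L)]/(r−g_L), with H = 12/2 = 6.
P₀ = 3.20 × [(1+0.032) + 6×(0.299−0.032)] / (0.143−0.032)
   = 3.20 × 2.6340 / 0.111 = 75.9351

A$75.94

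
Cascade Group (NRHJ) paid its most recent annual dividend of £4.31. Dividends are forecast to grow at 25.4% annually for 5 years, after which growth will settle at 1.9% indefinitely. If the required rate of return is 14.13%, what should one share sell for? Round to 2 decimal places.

Two-stage DDM. Project D₁…D_5 at 0.254, terminal growth 0.019, discount at r = 0.1413.
D_1 = 5.4047
D_2 = 6.7775
D_3 = 8.4990
D_4 = 10.6578
D_5 = 13.3649
Terminal value at t=5: TV = D_6/(r−g) = 13.6188/(0.1413−0.019) = 111.3558
P₀ = 5.4047/(1+0.1413)^1 + 6.7775/(1+0.1413)^2 + 8.4990/(1+0.1413)^3 + 10.6578/(1+0.1413)^4 + 13.3649/(1+0.1413)^5 + 111.3558/(1+0.1413)^5 = 86.3453

£86.35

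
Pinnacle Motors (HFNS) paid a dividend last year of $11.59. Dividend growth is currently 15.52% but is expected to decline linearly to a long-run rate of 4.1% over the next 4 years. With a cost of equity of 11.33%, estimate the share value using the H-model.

H-model: P₀ = D₀[(1+g_L) + H(g_S−g_L)]/(r−g_L), with H = 4/2 = 2.
P₀ = 11.59 × [(1+0.041) + 2×(0.1552−0.041)] / (0.1133−0.041)
   = 11.59 × 1.2694 / 0.0723 = 203.4903

$203.49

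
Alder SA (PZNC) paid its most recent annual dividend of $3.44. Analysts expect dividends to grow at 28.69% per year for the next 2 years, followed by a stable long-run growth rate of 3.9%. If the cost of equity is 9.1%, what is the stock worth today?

Two-stage DDM. Project D₁…D_2 at 0.2869, terminal growth 0.039, discount at r = 0.091.
D_1 = 4.4269
D_2 = 5.6970
Terminal value at t=2: TV = D_3/(r−g) = 5.9192/(0.091−0.039) = 113.8309
P₀ = 4.4269/(1+0.091)^1 + 5.6970/(1+0.091)^2 + 113.8309/(1+0.091)^2 = 104.4776

$104.48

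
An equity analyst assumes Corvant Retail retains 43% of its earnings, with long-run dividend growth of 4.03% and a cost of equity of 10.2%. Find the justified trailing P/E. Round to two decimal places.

Payout ratio b = 1 − 0.43 = 0.57.
Justified trailing P/E = b(1+g)/(r−g) = 0.57×(1+0.0403)/(0.102−0.0403) = 9.6106

9.61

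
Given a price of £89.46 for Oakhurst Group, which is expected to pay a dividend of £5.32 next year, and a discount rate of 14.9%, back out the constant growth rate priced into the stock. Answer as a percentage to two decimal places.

8.95%

From P₀ = D₁/(r − g), the implied growth is g = r − D₁/P₀.
g = 0.149 − 5.32/89.46 = 0.149 − 0.05947 = 0.08953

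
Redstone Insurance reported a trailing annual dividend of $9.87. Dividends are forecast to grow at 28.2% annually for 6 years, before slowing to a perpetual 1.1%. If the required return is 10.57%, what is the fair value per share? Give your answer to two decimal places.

Two-stage DDM. Project D₁…D_6 at 0.282, terminal growth 0.011, discount at r = 0.1057.
D_1 = 12.6533
D_2 = 16.2216
D_3 = 20.7961
D_4 = 26.6606
D_5 = 34.1788
D_6 = 43.8173
Terminal value at t=6: TV = D_7/(r−g) = 44.2993/(0.1057−0.011) = 467.7852
P₀ = 12.6533/(1+0.1057)^1 + 16.2216/(1+0.1057)^2 + 20.7961/(1+0.1057)^3 + 26.6606/(1+0.1057)^4 + 34.1788/(1+0.1057)^5 + 43.8173/(1+0.1057)^6 + 467.7852/(1+0.1057)^6 = 358.5823

$358.58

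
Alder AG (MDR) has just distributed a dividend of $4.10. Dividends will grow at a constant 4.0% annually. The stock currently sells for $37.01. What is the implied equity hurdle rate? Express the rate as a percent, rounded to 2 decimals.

Rearranging the constant-growth DDM: r = D₁/P₀ + g.
D₁ = 4.10 × (1 + 0.04) = 4.2640.
r = 4.2640 / 37.01 + 0.04 = 0.11521 + 0.04 = 0.15521

15.52%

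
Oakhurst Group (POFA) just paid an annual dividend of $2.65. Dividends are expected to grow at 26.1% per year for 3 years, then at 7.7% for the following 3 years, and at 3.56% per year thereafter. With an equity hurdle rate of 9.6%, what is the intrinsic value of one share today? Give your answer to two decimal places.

$87.95

Three-stage DDM. Project D₁…D_6; terminal Gordon value at t=6 with g = 0.0356; discount at r = 0.096.
D_1 = 3.3417
D_2 = 4.2138
D_3 = 5.3136
D_4 = 5.7228
D_5 = 6.1634
D_6 = 6.6380
TV_6 = 6.8743/(0.096−0.0356) = 113.8134
P₀ = Σ Dₜ/(1+r)ᵗ + TV_6/(1+r)^6 = 87.9506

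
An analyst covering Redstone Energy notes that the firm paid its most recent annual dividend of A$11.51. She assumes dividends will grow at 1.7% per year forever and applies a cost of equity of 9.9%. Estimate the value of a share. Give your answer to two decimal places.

Gordon growth model: P₀ = D₁/(r − g). D₁ = 11.51 × (1 + 0.017) = 11.7057.
P₀ = 11.7057 / (0.099 − 0.017) = 11.7057 / 0.082 = 142.7521

A$142.75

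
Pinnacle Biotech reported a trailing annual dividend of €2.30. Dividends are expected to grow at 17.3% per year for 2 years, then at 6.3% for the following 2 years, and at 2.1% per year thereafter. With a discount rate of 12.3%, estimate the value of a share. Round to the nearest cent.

Three-stage DDM. Project D₁…D_4; terminal Gordon value at t=4 with g = 0.021; discount at r = 0.123.
D_1 = 2.6979
D_2 = 3.1646
D_3 = 3.3640
D_4 = 3.5759
TV_4 = 3.6510/(0.123−0.021) = 35.7945
P₀ = Σ Dₜ/(1+r)ᵗ + TV_4/(1+r)^4 = 32.0414

€32.04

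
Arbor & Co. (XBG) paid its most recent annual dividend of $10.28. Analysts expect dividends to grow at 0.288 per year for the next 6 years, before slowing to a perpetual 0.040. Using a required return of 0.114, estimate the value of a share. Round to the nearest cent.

$450.81

Two-stage DDM. Project D₁…D_6 at 0.288, terminal growth 0.04, discount at r = 0.114.
D_1 = 13.2406
D_2 = 17.0539
D_3 = 21.9655
D_4 = 28.2915
D_5 = 36.4395
D_6 = 46.9341
Terminal value at t=6: TV = D_7/(r−g) = 48.8114/(0.114−0.04) = 659.6141
P₀ = 13.2406/(1+0.114)^1 + 17.0539/(1+0.114)^2 + 21.9655/(1+0.114)^3 + 28.2915/(1+0.114)^4 + 36.4395/(1+0.114)^5 + 46.9341/(1+0.114)^6 + 659.6141/(1+0.114)^6 = 450.8103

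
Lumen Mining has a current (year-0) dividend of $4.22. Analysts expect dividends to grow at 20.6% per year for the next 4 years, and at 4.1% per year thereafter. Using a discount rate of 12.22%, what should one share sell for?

$92.44

Two-stage DDM. Project D₁…D_4 at 0.206, terminal growth 0.041, discount at r = 0.1222.
D_1 = 5.0893
D_2 = 6.1377
D_3 = 7.4021
D_4 = 8.9269
Terminal value at t=4: TV = D_5/(r−g) = 9.2929/(0.1222−0.041) = 114.4449
P₀ = 5.0893/(1+0.1222)^1 + 6.1377/(1+0.1222)^2 + 7.4021/(1+0.1222)^3 + 8.9269/(1+0.1222)^4 + 114.4449/(1+0.1222)^4 = 92.4386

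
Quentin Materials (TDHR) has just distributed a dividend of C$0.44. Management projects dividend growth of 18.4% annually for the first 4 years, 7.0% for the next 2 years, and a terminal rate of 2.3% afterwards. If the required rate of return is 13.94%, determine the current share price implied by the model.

C$6.85

Three-stage DDM. Project D₁…D_6; terminal Gordon value at t=6 with g = 0.023; discount at r = 0.1394.
D_1 = 0.5210
D_2 = 0.6168
D_3 = 0.7303
D_4 = 0.8647
D_5 = 0.9252
D_6 = 0.9900
TV_6 = 1.0128/(0.1394−0.023) = 8.7006
P₀ = Σ Dₜ/(1+r)ᵗ + TV_6/(1+r)^6 = 6.8498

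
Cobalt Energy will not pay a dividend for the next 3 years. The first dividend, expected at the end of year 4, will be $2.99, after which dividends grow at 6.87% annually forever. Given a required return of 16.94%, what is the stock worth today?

$18.57

Deferred-dividend DDM. At t=3 the remaining stream is a growing perpetuity with first payment D_4 = 2.99.
V_3 = D_4/(r−g) = 2.99/(0.1694−0.0687) = 29.6922
P₀ = V_3/(1+r)^3 = 29.6922/(1+0.1694)^3 = 18.5675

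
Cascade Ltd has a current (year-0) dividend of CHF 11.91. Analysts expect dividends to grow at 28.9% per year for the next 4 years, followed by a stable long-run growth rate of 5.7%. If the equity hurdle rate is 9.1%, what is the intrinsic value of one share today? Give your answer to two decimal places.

CHF 795.02

Two-stage DDM. Project D₁…D_4 at 0.289, terminal growth 0.057, discount at r = 0.091.
D_1 = 15.3520
D_2 = 19.7887
D_3 = 25.5077
D_4 = 32.8794
Terminal value at t=4: TV = D_5/(r−g) = 34.7535/(0.091−0.057) = 1022.1615
P₀ = 15.3520/(1+0.091)^1 + 19.7887/(1+0.091)^2 + 25.5077/(1+0.091)^3 + 32.8794/(1+0.091)^4 + 1022.1615/(1+0.091)^4 = 795.0202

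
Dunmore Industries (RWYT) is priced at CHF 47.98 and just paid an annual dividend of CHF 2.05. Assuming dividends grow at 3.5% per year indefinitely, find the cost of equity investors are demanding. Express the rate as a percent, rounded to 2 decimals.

7.92%

Rearranging the constant-growth DDM: r = D₁/P₀ + g.
D₁ = 2.05 × (1 + 0.035) = 2.1217.
r = 2.1217 / 47.98 + 0.035 = 0.04422 + 0.035 = 0.07922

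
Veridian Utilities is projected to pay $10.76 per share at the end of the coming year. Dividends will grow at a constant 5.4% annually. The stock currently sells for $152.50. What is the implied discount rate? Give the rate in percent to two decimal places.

12.46%

Rearranging the constant-growth DDM: r = D₁/P₀ + g.
r = 10.7600 / 152.50 + 0.054 = 0.07056 + 0.054 = 0.12456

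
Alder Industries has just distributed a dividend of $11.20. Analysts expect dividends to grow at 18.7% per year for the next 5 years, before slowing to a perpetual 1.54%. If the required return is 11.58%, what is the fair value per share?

$222.00

Two-stage DDM. Project D₁…D_5 at 0.187, terminal growth 0.0154, discount at r = 0.1158.
D_1 = 13.2944
D_2 = 15.7805
D_3 = 18.7314
D_4 = 22.2342
D_5 = 26.3920
Terminal value at t=5: TV = D_6/(r−g) = 26.7984/(0.1158−0.0154) = 266.9163
P₀ = 13.2944/(1+0.1158)^1 + 15.7805/(1+0.1158)^2 + 18.7314/(1+0.1158)^3 + 22.2342/(1+0.1158)^4 + 26.3920/(1+0.1158)^5 + 266.9163/(1+0.1158)^5 = 222.0045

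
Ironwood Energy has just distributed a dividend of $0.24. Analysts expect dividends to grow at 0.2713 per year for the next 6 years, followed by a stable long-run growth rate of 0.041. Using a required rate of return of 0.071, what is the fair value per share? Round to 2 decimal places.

$26.03

Two-stage DDM. Project D₁…D_6 at 0.2713, terminal growth 0.041, discount at r = 0.071.
D_1 = 0.3051
D_2 = 0.3879
D_3 = 0.4931
D_4 = 0.6269
D_5 = 0.7970
D_6 = 1.0132
Terminal value at t=6: TV = D_7/(r−g) = 1.0548/(0.071−0.041) = 35.1584
P₀ = 0.3051/(1+0.071)^1 + 0.3879/(1+0.071)^2 + 0.4931/(1+0.071)^3 + 0.6269/(1+0.071)^4 + 0.7970/(1+0.071)^5 + 1.0132/(1+0.071)^6 + 35.1584/(1+0.071)^6 = 26.0345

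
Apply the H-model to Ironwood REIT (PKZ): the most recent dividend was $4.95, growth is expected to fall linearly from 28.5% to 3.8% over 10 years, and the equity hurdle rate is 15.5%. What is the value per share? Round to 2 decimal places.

H-model: P₀ = D₀[(1+g_L) + H(g_S−g_L)]/(r−g_L), with H = 10/2 = 5.
P₀ = 4.95 × [(1+0.038) + 5×(0.285−0.038)] / (0.155−0.038)
   = 4.95 × 2.2730 / 0.117 = 96.1654

$96.17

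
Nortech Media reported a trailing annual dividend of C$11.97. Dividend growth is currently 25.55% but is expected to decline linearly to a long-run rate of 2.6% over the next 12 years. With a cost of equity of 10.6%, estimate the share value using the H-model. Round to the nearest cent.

H-model: P₀ = D₀[(1+g_L) + H(g_S−g_L)]/(r−g_L), with H = 12/2 = 6.
P₀ = 11.97 × [(1+0.026) + 6×(0.2555−0.026)] / (0.106−0.026)
   = 11.97 × 2.4030 / 0.08 = 359.5489

C$359.55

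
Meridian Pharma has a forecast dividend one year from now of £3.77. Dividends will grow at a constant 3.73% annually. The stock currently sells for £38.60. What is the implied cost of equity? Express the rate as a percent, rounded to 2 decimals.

13.50%

Rearranging the constant-growth DDM: r = D₁/P₀ + g.
r = 3.7700 / 38.60 + 0.0373 = 0.09767 + 0.0373 = 0.13497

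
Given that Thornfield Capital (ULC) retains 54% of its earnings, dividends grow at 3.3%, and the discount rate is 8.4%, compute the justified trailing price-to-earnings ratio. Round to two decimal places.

Payout ratio b = 1 − 0.54 = 0.46.
Justified trailing P/E = b(1+g)/(r−g) = 0.46×(1+0.033)/(0.084−0.033) = 9.3173

9.32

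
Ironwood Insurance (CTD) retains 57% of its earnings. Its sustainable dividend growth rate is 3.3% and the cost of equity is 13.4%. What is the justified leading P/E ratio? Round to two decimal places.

4.26

Payout ratio b = 1 − 0.57 = 0.43.
Justified leading P/E = b/(r−g) = 0.43/(0.134−0.033) = 4.2574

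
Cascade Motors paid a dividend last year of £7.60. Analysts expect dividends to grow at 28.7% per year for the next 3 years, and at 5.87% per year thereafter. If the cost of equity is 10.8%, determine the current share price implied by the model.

Two-stage DDM. Project D₁…D_3 at 0.287, terminal growth 0.0587, discount at r = 0.108.
D_1 = 9.7812
D_2 = 12.5884
D_3 = 16.2013
Terminal value at t=3: TV = D_4/(r−g) = 17.1523/(0.108−0.0587) = 347.9167
P₀ = 9.7812/(1+0.108)^1 + 12.5884/(1+0.108)^2 + 16.2013/(1+0.108)^3 + 347.9167/(1+0.108)^3 = 286.7660

£286.77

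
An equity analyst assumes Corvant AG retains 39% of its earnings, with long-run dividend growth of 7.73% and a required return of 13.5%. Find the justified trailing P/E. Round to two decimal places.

Payout ratio b = 1 − 0.39 = 0.61.
Justified trailing P/E = b(1+g)/(r−g) = 0.61×(1+0.0773)/(0.135−0.0773) = 11.3891

11.39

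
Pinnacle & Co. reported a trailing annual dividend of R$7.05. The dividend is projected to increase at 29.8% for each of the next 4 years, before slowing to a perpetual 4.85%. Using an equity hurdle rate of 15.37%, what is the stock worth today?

R$150.77

Two-stage DDM. Project D₁…D_4 at 0.298, terminal growth 0.0485, discount at r = 0.1537.
D_1 = 9.1509
D_2 = 11.8779
D_3 = 15.4175
D_4 = 20.0119
Terminal value at t=4: TV = D_5/(r−g) = 20.9825/(0.1537−0.0485) = 199.4530
P₀ = 9.1509/(1+0.1537)^1 + 11.8779/(1+0.1537)^2 + 15.4175/(1+0.1537)^3 + 20.0119/(1+0.1537)^4 + 199.4530/(1+0.1537)^4 = 150.7735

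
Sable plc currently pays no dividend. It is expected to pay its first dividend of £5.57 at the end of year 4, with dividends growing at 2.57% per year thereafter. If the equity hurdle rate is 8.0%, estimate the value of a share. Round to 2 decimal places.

Deferred-dividend DDM. At t=3 the remaining stream is a growing perpetuity with first payment D_4 = 5.57.
V_3 = D_4/(r−g) = 5.57/(0.08−0.0257) = 102.5783
P₀ = V_3/(1+r)^3 = 102.5783/(1+0.08)^3 = 81.4299

£81.43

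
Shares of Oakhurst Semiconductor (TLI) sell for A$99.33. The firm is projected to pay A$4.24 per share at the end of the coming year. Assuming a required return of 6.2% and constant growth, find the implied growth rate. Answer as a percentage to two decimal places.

1.93%

From P₀ = D₁/(r − g), the implied growth is g = r − D₁/P₀.
g = 0.062 − 4.24/99.33 = 0.062 − 0.04269 = 0.01931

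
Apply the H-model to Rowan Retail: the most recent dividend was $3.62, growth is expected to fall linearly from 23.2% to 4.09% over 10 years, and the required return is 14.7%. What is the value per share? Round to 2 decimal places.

$68.11

H-model: P₀ = D₀[(1+g_L) + H(g_S−g_L)]/(r−g_L), with H = 10/2 = 5.
P₀ = 3.62 × [(1+0.0409) + 5×(0.232−0.0409)] / (0.147−0.0409)
   = 3.62 × 1.9964 / 0.1061 = 68.1147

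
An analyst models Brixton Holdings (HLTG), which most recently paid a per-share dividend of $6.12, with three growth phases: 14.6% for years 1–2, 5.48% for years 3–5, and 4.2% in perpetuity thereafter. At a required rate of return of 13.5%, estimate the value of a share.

Three-stage DDM. Project D₁…D_5; terminal Gordon value at t=5 with g = 0.042; discount at r = 0.135.
D_1 = 7.0135
D_2 = 8.0375
D_3 = 8.4779
D_4 = 8.9425
D_5 = 9.4326
TV_5 = 9.8288/(0.135−0.042) = 105.6856
P₀ = Σ Dₜ/(1+r)ᵗ + TV_5/(1+r)^5 = 84.7228

$84.72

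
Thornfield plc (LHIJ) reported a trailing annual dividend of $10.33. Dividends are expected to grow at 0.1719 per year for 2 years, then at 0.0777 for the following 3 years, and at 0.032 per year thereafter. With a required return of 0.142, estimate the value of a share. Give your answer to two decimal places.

Three-stage DDM. Project D₁…D_5; terminal Gordon value at t=5 with g = 0.032; discount at r = 0.142.
D_1 = 12.1057
D_2 = 14.1867
D_3 = 15.2890
D_4 = 16.4770
D_5 = 17.7572
TV_5 = 18.3255/(0.142−0.032) = 166.5950
P₀ = Σ Dₜ/(1+r)ᵗ + TV_5/(1+r)^5 = 136.3428

$136.34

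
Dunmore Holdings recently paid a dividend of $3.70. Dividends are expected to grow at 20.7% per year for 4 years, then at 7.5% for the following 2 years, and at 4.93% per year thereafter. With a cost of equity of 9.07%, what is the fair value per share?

Three-stage DDM. Project D₁…D_6; terminal Gordon value at t=6 with g = 0.0493; discount at r = 0.0907.
D_1 = 4.4659
D_2 = 5.3903
D_3 = 6.5061
D_4 = 7.8529
D_5 = 8.4419
D_6 = 9.0750
TV_6 = 9.5224/(0.0907−0.0493) = 230.0102
P₀ = Σ Dₜ/(1+r)ᵗ + TV_6/(1+r)^6 = 166.6685

$166.67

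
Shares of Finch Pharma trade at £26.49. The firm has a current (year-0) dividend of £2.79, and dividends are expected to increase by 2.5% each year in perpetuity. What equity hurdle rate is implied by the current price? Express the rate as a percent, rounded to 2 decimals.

13.30%

Rearranging the constant-growth DDM: r = D₁/P₀ + g.
D₁ = 2.79 × (1 + 0.025) = 2.8597.
r = 2.8597 / 26.49 + 0.025 = 0.10796 + 0.025 = 0.13296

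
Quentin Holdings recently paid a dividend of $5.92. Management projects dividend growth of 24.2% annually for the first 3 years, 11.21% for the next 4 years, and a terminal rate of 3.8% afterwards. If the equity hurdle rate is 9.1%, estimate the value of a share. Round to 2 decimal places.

$244.48

Three-stage DDM. Project D₁…D_7; terminal Gordon value at t=7 with g = 0.038; discount at r = 0.091.
D_1 = 7.3526
D_2 = 9.1320
D_3 = 11.3419
D_4 = 12.6133
D_5 = 14.0273
D_6 = 15.5998
D_7 = 17.3485
TV_7 = 18.0077/(0.091−0.038) = 339.7687
P₀ = Σ Dₜ/(1+r)ᵗ + TV_7/(1+r)^7 = 244.4794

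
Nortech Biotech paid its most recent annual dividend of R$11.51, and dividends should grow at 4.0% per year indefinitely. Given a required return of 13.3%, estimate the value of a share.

Gordon growth model: P₀ = D₁/(r − g). D₁ = 11.51 × (1 + 0.04) = 11.9704.
P₀ = 11.9704 / (0.133 − 0.04) = 11.9704 / 0.093 = 128.7140

R$128.71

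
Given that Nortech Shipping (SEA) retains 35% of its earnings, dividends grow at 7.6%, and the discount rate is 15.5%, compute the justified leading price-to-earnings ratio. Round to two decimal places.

8.23

Payout ratio b = 1 − 0.35 = 0.65.
Justified leading P/E = b/(r−g) = 0.65/(0.155−0.076) = 8.2278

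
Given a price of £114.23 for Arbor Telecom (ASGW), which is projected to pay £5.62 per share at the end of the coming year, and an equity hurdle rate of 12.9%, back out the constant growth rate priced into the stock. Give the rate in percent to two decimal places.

From P₀ = D₁/(r − g), the implied growth is g = r − D₁/P₀.
g = 0.129 − 5.62/114.23 = 0.129 − 0.04920 = 0.07980

7.98%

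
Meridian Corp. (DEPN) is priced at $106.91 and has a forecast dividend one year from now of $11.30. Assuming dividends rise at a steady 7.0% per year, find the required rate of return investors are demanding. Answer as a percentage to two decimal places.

Rearranging the constant-growth DDM: r = D₁/P₀ + g.
r = 11.3000 / 106.91 + 0.07 = 0.10570 + 0.07 = 0.17570

17.57%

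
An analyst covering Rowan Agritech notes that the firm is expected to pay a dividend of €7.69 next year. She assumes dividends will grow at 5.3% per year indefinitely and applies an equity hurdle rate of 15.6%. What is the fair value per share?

Gordon growth model: P₀ = D₁/(r − g), with D₁ = 7.69 given directly.
P₀ = 7.6900 / (0.156 − 0.053) = 7.6900 / 0.103 = 74.6602

€74.66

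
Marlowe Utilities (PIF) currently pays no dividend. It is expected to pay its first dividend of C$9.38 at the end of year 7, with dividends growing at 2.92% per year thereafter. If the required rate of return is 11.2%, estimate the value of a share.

Deferred-dividend DDM. At t=6 the remaining stream is a growing perpetuity with first payment D_7 = 9.38.
V_6 = D_7/(r−g) = 9.38/(0.112−0.0292) = 113.2850
P₀ = V_6/(1+r)^6 = 113.2850/(1+0.112)^6 = 59.9161

C$59.92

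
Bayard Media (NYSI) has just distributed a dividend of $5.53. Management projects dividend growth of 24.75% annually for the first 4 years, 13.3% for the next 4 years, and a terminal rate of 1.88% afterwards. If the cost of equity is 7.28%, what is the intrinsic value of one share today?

Three-stage DDM. Project D₁…D_8; terminal Gordon value at t=8 with g = 0.0188; discount at r = 0.0728.
D_1 = 6.8987
D_2 = 8.6061
D_3 = 10.7361
D_4 = 13.3933
D_5 = 15.1746
D_6 = 17.1928
D_7 = 19.4795
D_8 = 22.0702
TV_8 = 22.4852/(0.0728−0.0188) = 416.3918
P₀ = Σ Dₜ/(1+r)ᵗ + TV_8/(1+r)^8 = 316.4919

$316.49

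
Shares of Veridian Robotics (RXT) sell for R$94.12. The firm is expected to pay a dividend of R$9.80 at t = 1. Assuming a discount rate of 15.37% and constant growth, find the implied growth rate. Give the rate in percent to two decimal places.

4.96%

From P₀ = D₁/(r − g), the implied growth is g = r − D₁/P₀.
g = 0.1537 − 9.80/94.12 = 0.1537 − 0.10412 = 0.04958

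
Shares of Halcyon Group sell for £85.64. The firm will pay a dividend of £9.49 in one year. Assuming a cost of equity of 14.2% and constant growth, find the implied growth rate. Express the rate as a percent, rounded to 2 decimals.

3.12%

From P₀ = D₁/(r − g), the implied growth is g = r − D₁/P₀.
g = 0.142 − 9.49/85.64 = 0.142 − 0.11081 = 0.03119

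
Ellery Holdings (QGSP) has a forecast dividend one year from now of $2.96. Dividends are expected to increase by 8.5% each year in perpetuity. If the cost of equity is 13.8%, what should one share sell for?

$55.85

Gordon growth model: P₀ = D₁/(r − g), with D₁ = 2.96 given directly.
P₀ = 2.9600 / (0.138 − 0.085) = 2.9600 / 0.053 = 55.8491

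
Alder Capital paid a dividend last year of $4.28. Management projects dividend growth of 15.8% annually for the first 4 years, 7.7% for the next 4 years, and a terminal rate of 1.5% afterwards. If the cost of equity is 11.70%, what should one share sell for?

$79.34

Three-stage DDM. Project D₁…D_8; terminal Gordon value at t=8 with g = 0.015; discount at r = 0.117.
D_1 = 4.9562
D_2 = 5.7393
D_3 = 6.6461
D_4 = 7.6962
D_5 = 8.2888
D_6 = 8.9271
D_7 = 9.6145
D_8 = 10.3548
TV_8 = 10.5101/(0.117−0.015) = 103.0402
P₀ = Σ Dₜ/(1+r)ᵗ + TV_8/(1+r)^8 = 79.3358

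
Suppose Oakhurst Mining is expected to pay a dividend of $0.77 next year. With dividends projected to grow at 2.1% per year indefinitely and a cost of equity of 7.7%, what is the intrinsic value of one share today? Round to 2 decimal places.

Gordon growth model: P₀ = D₁/(r − g), with D₁ = 0.77 given directly.
P₀ = 0.7700 / (0.077 − 0.021) = 0.7700 / 0.056 = 13.7500

$13.75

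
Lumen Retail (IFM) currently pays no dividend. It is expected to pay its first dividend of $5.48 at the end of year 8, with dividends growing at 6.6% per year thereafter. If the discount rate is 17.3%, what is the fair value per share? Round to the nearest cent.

$16.76

Deferred-dividend DDM. At t=7 the remaining stream is a growing perpetuity with first payment D_8 = 5.48.
V_7 = D_8/(r−g) = 5.48/(0.173−0.066) = 51.2150
P₀ = V_7/(1+r)^7 = 51.2150/(1+0.173)^7 = 16.7614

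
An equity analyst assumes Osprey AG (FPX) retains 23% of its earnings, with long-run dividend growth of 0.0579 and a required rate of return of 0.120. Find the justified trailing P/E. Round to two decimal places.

Payout ratio b = 1 − 0.23 = 0.77.
Justified trailing P/E = b(1+g)/(r−g) = 0.77×(1+0.0579)/(0.12−0.0579) = 13.1173

13.12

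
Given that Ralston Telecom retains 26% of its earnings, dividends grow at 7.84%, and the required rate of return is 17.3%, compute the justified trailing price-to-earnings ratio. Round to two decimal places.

8.44

Payout ratio b = 1 − 0.26 = 0.74.
Justified trailing P/E = b(1+g)/(r−g) = 0.74×(1+0.0784)/(0.173−0.0784) = 8.4357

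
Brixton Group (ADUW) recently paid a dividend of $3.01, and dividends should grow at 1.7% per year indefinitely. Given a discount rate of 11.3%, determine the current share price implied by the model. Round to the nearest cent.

$31.89

Gordon growth model: P₀ = D₁/(r − g). D₁ = 3.01 × (1 + 0.017) = 3.0612.
P₀ = 3.0612 / (0.113 − 0.017) = 3.0612 / 0.096 = 31.8872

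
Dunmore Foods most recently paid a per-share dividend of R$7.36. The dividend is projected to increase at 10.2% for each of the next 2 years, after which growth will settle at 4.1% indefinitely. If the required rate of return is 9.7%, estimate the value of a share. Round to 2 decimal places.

R$152.89

Two-stage DDM. Project D₁…D_2 at 0.102, terminal growth 0.041, discount at r = 0.097.
D_1 = 8.1107
D_2 = 8.9380
Terminal value at t=2: TV = D_3/(r−g) = 9.3045/(0.097−0.041) = 166.1513
P₀ = 8.1107/(1+0.097)^1 + 8.9380/(1+0.097)^2 + 166.1513/(1+0.097)^2 = 152.8880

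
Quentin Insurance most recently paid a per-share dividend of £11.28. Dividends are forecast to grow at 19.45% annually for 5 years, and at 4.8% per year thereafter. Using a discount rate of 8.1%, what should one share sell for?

£667.00

Two-stage DDM. Project D₁…D_5 at 0.1945, terminal growth 0.048, discount at r = 0.081.
D_1 = 13.4740
D_2 = 16.0946
D_3 = 19.2251
D_4 = 22.9643
D_5 = 27.4309
Terminal value at t=5: TV = D_6/(r−g) = 28.7476/(0.081−0.048) = 871.1385
P₀ = 13.4740/(1+0.081)^1 + 16.0946/(1+0.081)^2 + 19.2251/(1+0.081)^3 + 22.9643/(1+0.081)^4 + 27.4309/(1+0.081)^5 + 871.1385/(1+0.081)^5 = 667.0015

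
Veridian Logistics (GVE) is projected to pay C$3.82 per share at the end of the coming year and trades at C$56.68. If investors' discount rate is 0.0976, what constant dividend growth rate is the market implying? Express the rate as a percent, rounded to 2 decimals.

From P₀ = D₁/(r − g), the implied growth is g = r − D₁/P₀.
g = 0.0976 − 3.82/56.68 = 0.0976 − 0.06740 = 0.03020

3.02%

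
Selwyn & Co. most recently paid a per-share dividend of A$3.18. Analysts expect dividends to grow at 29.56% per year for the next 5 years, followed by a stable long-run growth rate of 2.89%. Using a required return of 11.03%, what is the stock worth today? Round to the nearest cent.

A$112.83

Two-stage DDM. Project D₁…D_5 at 0.2956, terminal growth 0.0289, discount at r = 0.1103.
D_1 = 4.1200
D_2 = 5.3379
D_3 = 6.9158
D_4 = 8.9601
D_5 = 11.6087
Terminal value at t=5: TV = D_6/(r−g) = 11.9441/(0.1103−0.0289) = 146.7339
P₀ = 4.1200/(1+0.1103)^1 + 5.3379/(1+0.1103)^2 + 6.9158/(1+0.1103)^3 + 8.9601/(1+0.1103)^4 + 11.6087/(1+0.1103)^5 + 146.7339/(1+0.1103)^5 = 112.8310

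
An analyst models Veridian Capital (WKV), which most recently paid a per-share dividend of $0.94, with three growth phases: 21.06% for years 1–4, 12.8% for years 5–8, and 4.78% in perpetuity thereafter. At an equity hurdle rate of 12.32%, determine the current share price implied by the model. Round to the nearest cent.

Three-stage DDM. Project D₁…D_8; terminal Gordon value at t=8 with g = 0.0478; discount at r = 0.1232.
D_1 = 1.1380
D_2 = 1.3776
D_3 = 1.6677
D_4 = 2.0190
D_5 = 2.2774
D_6 = 2.5689
D_7 = 2.8977
D_8 = 3.2686
TV_8 = 3.4249/(0.1232−0.0478) = 45.4228
P₀ = Σ Dₜ/(1+r)ᵗ + TV_8/(1+r)^8 = 27.6107

$27.61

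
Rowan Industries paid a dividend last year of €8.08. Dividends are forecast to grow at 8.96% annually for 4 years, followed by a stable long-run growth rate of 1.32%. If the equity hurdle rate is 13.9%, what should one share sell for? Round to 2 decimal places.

€83.46

Two-stage DDM. Project D₁…D_4 at 0.0896, terminal growth 0.0132, discount at r = 0.139.
D_1 = 8.8040
D_2 = 9.5928
D_3 = 10.4523
D_4 = 11.3888
Terminal value at t=4: TV = D_5/(r−g) = 11.5392/(0.139−0.0132) = 91.7264
P₀ = 8.8040/(1+0.139)^1 + 9.5928/(1+0.139)^2 + 10.4523/(1+0.139)^3 + 11.3888/(1+0.139)^4 + 91.7264/(1+0.139)^4 = 83.4647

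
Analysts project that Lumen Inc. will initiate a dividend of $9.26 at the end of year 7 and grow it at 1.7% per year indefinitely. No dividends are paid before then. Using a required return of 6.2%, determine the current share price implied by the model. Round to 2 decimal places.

Deferred-dividend DDM. At t=6 the remaining stream is a growing perpetuity with first payment D_7 = 9.26.
V_6 = D_7/(r−g) = 9.26/(0.062−0.017) = 205.7778
P₀ = V_6/(1+r)^6 = 205.7778/(1+0.062)^6 = 143.4338

$143.43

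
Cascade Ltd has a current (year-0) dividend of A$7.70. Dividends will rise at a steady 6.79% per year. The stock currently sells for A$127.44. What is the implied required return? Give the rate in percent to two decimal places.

13.24%

Rearranging the constant-growth DDM: r = D₁/P₀ + g.
D₁ = 7.70 × (1 + 0.0679) = 8.2228.
r = 8.2228 / 127.44 + 0.0679 = 0.06452 + 0.0679 = 0.13242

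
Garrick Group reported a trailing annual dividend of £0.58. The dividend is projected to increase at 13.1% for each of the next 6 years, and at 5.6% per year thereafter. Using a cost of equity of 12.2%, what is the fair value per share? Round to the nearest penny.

£13.31

Two-stage DDM. Project D₁…D_6 at 0.131, terminal growth 0.056, discount at r = 0.122.
D_1 = 0.6560
D_2 = 0.7419
D_3 = 0.8391
D_4 = 0.9490
D_5 = 1.0733
D_6 = 1.2140
Terminal value at t=6: TV = D_7/(r−g) = 1.2819/(0.122−0.056) = 19.4233
P₀ = 0.6560/(1+0.122)^1 + 0.7419/(1+0.122)^2 + 0.8391/(1+0.122)^3 + 0.9490/(1+0.122)^4 + 1.0733/(1+0.122)^5 + 1.2140/(1+0.122)^6 + 19.4233/(1+0.122)^6 = 13.3147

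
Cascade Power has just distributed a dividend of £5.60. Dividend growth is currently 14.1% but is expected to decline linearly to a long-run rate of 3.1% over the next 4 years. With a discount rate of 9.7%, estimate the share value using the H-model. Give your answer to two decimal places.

£106.15

H-model: P₀ = D₀[(1+g_L) + H(g_S−g_L)]/(r−g_L), with H = 4/2 = 2.
P₀ = 5.60 × [(1+0.031) + 2×(0.141−0.031)] / (0.097−0.031)
   = 5.60 × 1.2510 / 0.066 = 106.1455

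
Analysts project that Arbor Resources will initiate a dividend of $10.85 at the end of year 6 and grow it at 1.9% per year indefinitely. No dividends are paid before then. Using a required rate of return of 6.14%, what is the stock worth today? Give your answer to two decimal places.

$189.96

Deferred-dividend DDM. At t=5 the remaining stream is a growing perpetuity with first payment D_6 = 10.85.
V_5 = D_6/(r−g) = 10.85/(0.0614−0.019) = 255.8962
P₀ = V_5/(1+r)^5 = 255.8962/(1+0.0614)^5 = 189.9628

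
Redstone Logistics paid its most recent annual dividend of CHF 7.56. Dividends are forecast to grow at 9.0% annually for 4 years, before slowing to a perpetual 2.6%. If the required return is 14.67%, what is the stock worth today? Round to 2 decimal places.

CHF 79.15

Two-stage DDM. Project D₁…D_4 at 0.09, terminal growth 0.026, discount at r = 0.1467.
D_1 = 8.2404
D_2 = 8.9820
D_3 = 9.7904
D_4 = 10.6716
Terminal value at t=4: TV = D_5/(r−g) = 10.9490/(0.1467−0.026) = 90.7127
P₀ = 8.2404/(1+0.1467)^1 + 8.9820/(1+0.1467)^2 + 9.7904/(1+0.1467)^3 + 10.6716/(1+0.1467)^4 + 90.7127/(1+0.1467)^4 = 79.1470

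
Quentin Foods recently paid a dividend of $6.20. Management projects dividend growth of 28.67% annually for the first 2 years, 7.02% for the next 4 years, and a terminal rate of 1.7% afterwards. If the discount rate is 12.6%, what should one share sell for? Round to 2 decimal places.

$105.39

Three-stage DDM. Project D₁…D_6; terminal Gordon value at t=6 with g = 0.017; discount at r = 0.126.
D_1 = 7.9775
D_2 = 10.2647
D_3 = 10.9853
D_4 = 11.7564
D_5 = 12.5818
D_6 = 13.4650
TV_6 = 13.6939/(0.126−0.017) = 125.6321
P₀ = Σ Dₜ/(1+r)ᵗ + TV_6/(1+r)^6 = 105.3877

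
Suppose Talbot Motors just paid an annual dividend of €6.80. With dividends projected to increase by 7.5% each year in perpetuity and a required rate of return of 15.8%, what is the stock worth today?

Gordon growth model: P₀ = D₁/(r − g). D₁ = 6.80 × (1 + 0.075) = 7.3100.
P₀ = 7.3100 / (0.158 − 0.075) = 7.3100 / 0.083 = 88.0723

€88.07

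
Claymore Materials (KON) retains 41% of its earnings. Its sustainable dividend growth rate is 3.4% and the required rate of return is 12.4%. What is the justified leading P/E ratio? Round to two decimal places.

6.56

Payout ratio b = 1 − 0.41 = 0.59.
Justified leading P/E = b/(r−g) = 0.59/(0.124−0.034) = 6.5556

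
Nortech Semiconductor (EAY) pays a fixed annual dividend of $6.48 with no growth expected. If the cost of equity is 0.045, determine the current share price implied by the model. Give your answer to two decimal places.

Zero-growth DDM (perpetuity): P₀ = D/r = 6.48 / 0.045 = 144.0000

$144.00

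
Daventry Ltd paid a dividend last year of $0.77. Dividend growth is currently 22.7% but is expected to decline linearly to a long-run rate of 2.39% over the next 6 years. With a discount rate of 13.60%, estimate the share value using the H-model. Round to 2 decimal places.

$11.22

H-model: P₀ = D₀[(1+g_L) + H(g_S−g_L)]/(r−g_L), with H = 6/2 = 3.
P₀ = 0.77 × [(1+0.0239) + 3×(0.227−0.0239)] / (0.136−0.0239)
   = 0.77 × 1.6332 / 0.1121 = 11.2182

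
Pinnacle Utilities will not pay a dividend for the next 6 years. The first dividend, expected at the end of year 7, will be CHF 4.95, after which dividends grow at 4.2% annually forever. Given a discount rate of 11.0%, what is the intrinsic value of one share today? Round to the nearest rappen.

Deferred-dividend DDM. At t=6 the remaining stream is a growing perpetuity with first payment D_7 = 4.95.
V_6 = D_7/(r−g) = 4.95/(0.11−0.042) = 72.7941
P₀ = V_6/(1+r)^6 = 72.7941/(1+0.11)^6 = 38.9187

CHF 38.92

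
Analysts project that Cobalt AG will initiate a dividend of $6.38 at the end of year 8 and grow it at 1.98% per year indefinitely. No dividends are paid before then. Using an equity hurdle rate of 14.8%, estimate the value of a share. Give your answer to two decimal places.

Deferred-dividend DDM. At t=7 the remaining stream is a growing perpetuity with first payment D_8 = 6.38.
V_7 = D_8/(r−g) = 6.38/(0.148−0.0198) = 49.7660
P₀ = V_7/(1+r)^7 = 49.7660/(1+0.148)^7 = 18.9382

$18.94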